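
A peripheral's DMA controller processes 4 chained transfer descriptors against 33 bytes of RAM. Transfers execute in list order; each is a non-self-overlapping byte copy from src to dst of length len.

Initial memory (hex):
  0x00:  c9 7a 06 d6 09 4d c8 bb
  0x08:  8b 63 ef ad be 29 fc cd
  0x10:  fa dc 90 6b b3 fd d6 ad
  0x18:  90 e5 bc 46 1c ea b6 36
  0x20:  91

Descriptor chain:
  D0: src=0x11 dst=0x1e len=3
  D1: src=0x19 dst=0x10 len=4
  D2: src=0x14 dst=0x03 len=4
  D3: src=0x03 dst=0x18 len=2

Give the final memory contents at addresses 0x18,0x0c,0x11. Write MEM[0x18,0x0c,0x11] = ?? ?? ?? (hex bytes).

[0] 0x11->0x1e len=3 : dc 90 6b
[1] 0x19->0x10 len=4 : e5 bc 46 1c
[2] 0x14->0x03 len=4 : b3 fd d6 ad
[3] 0x03->0x18 len=2 : b3 fd
query mem[0x18]=0xb3, mem[0x0c]=0xbe, mem[0x11]=0xbc

MEM[0x18,0x0c,0x11] = b3 be bc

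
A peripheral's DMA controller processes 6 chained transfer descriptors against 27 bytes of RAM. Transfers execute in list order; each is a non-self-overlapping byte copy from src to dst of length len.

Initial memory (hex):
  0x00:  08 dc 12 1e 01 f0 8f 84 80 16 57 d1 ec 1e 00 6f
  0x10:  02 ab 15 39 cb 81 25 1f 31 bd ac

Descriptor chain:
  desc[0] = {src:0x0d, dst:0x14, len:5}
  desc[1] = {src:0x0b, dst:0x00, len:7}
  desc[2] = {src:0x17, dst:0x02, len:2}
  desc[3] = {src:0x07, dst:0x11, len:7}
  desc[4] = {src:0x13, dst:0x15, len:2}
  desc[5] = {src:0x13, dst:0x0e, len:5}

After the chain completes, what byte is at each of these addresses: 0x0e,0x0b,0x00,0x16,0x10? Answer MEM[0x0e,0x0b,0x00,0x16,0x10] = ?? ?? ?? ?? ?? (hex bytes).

[0] 0x0d->0x14 len=5 : 1e 00 6f 02 ab
[1] 0x0b->0x00 len=7 : d1 ec 1e 00 6f 02 ab
[2] 0x17->0x02 len=2 : 02 ab
[3] 0x07->0x11 len=7 : 84 80 16 57 d1 ec 1e
[4] 0x13->0x15 len=2 : 16 57
[5] 0x13->0x0e len=5 : 16 57 16 57 1e
query mem[0x0e]=0x16, mem[0x0b]=0xd1, mem[0x00]=0xd1, mem[0x16]=0x57, mem[0x10]=0x16

MEM[0x0e,0x0b,0x00,0x16,0x10] = 16 d1 d1 57 16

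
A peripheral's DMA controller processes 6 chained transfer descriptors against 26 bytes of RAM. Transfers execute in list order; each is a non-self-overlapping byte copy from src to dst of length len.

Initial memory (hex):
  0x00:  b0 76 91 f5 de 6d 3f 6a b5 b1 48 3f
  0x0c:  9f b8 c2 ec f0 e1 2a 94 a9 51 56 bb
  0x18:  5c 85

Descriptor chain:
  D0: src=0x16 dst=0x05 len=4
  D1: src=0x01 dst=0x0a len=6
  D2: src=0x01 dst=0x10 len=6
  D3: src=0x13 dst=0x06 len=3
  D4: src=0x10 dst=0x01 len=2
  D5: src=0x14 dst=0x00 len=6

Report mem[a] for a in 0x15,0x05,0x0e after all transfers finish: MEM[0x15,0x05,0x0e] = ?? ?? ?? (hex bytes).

D0: mem[0x05..0x08] <- [56 bb 5c 85]
D1: mem[0x0a..0x0f] <- [76 91 f5 de 56 bb]
D2: mem[0x10..0x15] <- [76 91 f5 de 56 bb]
D3: mem[0x06..0x08] <- [de 56 bb]
D4: mem[0x01..0x02] <- [76 91]
D5: mem[0x00..0x05] <- [56 bb 56 bb 5c 85]
query mem[0x15]=0xbb, mem[0x05]=0x85, mem[0x0e]=0x56

MEM[0x15,0x05,0x0e] = bb 85 56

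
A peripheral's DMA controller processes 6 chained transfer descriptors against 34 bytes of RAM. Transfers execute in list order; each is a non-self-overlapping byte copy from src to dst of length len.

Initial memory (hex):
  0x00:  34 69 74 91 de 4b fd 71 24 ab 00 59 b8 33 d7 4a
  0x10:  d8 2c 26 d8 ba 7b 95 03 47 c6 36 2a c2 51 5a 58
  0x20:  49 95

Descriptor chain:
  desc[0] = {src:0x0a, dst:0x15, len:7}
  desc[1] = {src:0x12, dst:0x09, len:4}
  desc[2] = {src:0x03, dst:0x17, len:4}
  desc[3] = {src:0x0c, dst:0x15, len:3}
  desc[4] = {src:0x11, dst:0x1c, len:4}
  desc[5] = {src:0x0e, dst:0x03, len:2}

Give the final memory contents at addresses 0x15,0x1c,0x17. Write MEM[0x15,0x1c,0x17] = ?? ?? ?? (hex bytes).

#0 dst[0x15+7] := {0x00,0x59,0xb8,0x33,0xd7,0x4a,0xd8}
#1 dst[0x09+4] := {0x26,0xd8,0xba,0x00}
#2 dst[0x17+4] := {0x91,0xde,0x4b,0xfd}
#3 dst[0x15+3] := {0x00,0x33,0xd7}
#4 dst[0x1c+4] := {0x2c,0x26,0xd8,0xba}
#5 dst[0x03+2] := {0xd7,0x4a}
query mem[0x15]=0x00, mem[0x1c]=0x2c, mem[0x17]=0xd7

MEM[0x15,0x1c,0x17] = 00 2c d7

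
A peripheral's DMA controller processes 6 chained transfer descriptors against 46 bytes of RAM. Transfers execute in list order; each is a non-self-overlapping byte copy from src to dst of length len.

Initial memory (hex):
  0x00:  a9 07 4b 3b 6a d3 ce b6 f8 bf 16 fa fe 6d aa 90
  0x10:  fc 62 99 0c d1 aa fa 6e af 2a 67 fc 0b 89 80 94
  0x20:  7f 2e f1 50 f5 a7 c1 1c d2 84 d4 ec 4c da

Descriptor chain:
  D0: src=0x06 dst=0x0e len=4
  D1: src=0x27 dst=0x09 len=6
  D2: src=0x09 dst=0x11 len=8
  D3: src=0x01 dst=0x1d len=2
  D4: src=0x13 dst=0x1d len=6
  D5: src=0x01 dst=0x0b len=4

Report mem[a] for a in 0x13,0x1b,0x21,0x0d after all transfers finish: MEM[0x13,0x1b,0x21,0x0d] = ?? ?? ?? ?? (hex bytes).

MEM[0x13,0x1b,0x21,0x0d] = 84 fc b6 3b

[0] 0x06->0x0e len=4 : ce b6 f8 bf
[1] 0x27->0x09 len=6 : 1c d2 84 d4 ec 4c
[2] 0x09->0x11 len=8 : 1c d2 84 d4 ec 4c b6 f8
[3] 0x01->0x1d len=2 : 07 4b
[4] 0x13->0x1d len=6 : 84 d4 ec 4c b6 f8
[5] 0x01->0x0b len=4 : 07 4b 3b 6a
query mem[0x13]=0x84, mem[0x1b]=0xfc, mem[0x21]=0xb6, mem[0x0d]=0x3b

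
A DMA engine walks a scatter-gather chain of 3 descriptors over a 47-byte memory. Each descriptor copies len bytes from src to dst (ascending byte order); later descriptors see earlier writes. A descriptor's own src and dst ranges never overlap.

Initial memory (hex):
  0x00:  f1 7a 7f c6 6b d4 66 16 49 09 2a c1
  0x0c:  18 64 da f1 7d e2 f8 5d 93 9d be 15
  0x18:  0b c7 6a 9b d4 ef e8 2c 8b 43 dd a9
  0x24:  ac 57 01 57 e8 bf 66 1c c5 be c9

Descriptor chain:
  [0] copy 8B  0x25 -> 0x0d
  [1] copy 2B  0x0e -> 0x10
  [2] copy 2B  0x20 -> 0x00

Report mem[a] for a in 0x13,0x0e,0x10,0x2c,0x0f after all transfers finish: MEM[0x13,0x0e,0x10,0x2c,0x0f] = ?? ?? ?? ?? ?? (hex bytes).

MEM[0x13,0x0e,0x10,0x2c,0x0f] = 1c 01 01 c5 57

  after D0: wrote 8B at 0x0d = 570157e8bf661cc5
  after D1: wrote 2B at 0x10 = 0157
  after D2: wrote 2B at 0x00 = 8b43
query mem[0x13]=0x1c, mem[0x0e]=0x01, mem[0x10]=0x01, mem[0x2c]=0xc5, mem[0x0f]=0x57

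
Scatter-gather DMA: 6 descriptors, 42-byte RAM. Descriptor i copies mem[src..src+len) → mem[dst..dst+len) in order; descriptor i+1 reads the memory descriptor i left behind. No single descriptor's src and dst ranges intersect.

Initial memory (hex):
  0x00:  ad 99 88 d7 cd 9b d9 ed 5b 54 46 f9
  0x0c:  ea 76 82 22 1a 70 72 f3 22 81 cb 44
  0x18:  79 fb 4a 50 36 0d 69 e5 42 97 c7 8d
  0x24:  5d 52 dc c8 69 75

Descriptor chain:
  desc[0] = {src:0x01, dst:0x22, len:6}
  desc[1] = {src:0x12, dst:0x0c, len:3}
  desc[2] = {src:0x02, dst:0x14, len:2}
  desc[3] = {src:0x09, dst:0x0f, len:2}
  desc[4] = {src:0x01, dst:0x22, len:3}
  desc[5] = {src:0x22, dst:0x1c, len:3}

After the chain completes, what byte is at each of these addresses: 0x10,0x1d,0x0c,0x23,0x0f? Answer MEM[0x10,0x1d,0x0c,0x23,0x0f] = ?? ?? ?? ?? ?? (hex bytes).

#0 dst[0x22+6] := {0x99,0x88,0xd7,0xcd,0x9b,0xd9}
#1 dst[0x0c+3] := {0x72,0xf3,0x22}
#2 dst[0x14+2] := {0x88,0xd7}
#3 dst[0x0f+2] := {0x54,0x46}
#4 dst[0x22+3] := {0x99,0x88,0xd7}
#5 dst[0x1c+3] := {0x99,0x88,0xd7}
query mem[0x10]=0x46, mem[0x1d]=0x88, mem[0x0c]=0x72, mem[0x23]=0x88, mem[0x0f]=0x54

MEM[0x10,0x1d,0x0c,0x23,0x0f] = 46 88 72 88 54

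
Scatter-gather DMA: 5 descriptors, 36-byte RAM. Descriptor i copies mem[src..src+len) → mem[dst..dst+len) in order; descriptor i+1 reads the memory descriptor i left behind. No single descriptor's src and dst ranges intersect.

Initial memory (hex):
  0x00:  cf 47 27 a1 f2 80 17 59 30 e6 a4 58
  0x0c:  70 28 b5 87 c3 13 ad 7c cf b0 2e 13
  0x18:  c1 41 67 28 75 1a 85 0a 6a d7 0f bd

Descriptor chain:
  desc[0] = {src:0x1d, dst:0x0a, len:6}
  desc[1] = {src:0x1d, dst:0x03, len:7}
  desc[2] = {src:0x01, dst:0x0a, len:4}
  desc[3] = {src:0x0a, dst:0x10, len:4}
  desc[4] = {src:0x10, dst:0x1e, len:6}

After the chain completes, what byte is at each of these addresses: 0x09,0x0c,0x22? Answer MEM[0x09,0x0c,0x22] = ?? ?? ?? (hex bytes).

MEM[0x09,0x0c,0x22] = bd 1a cf

[0] 0x1d->0x0a len=6 : 1a 85 0a 6a d7 0f
[1] 0x1d->0x03 len=7 : 1a 85 0a 6a d7 0f bd
[2] 0x01->0x0a len=4 : 47 27 1a 85
[3] 0x0a->0x10 len=4 : 47 27 1a 85
[4] 0x10->0x1e len=6 : 47 27 1a 85 cf b0
query mem[0x09]=0xbd, mem[0x0c]=0x1a, mem[0x22]=0xcf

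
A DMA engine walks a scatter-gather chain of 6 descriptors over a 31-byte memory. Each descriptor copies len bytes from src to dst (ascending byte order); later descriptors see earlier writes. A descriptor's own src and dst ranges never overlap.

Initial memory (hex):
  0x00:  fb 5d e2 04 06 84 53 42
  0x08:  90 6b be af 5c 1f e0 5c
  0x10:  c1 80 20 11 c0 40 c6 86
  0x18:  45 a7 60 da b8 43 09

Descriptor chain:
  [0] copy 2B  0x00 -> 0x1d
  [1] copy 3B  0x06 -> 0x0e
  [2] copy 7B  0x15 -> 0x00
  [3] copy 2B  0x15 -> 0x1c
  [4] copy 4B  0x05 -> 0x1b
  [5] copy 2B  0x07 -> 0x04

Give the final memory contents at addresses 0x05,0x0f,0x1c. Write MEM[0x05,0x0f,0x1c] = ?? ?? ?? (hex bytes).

MEM[0x05,0x0f,0x1c] = 90 42 da

D0: mem[0x1d..0x1e] <- [fb 5d]
D1: mem[0x0e..0x10] <- [53 42 90]
D2: mem[0x00..0x06] <- [40 c6 86 45 a7 60 da]
D3: mem[0x1c..0x1d] <- [40 c6]
D4: mem[0x1b..0x1e] <- [60 da 42 90]
D5: mem[0x04..0x05] <- [42 90]
query mem[0x05]=0x90, mem[0x0f]=0x42, mem[0x1c]=0xda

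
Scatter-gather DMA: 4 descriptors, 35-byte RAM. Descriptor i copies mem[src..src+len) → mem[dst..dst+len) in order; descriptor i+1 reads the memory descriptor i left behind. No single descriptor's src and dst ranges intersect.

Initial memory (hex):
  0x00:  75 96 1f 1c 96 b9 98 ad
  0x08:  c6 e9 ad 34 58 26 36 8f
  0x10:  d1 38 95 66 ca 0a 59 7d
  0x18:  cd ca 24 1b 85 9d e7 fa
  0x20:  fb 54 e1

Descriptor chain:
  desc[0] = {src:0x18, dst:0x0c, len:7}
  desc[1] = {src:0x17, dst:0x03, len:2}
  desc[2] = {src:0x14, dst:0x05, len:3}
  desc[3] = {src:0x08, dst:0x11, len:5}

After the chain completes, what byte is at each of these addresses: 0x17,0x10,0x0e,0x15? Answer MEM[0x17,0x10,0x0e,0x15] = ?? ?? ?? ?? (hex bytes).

  after D0: wrote 7B at 0x0c = cdca241b859de7
  after D1: wrote 2B at 0x03 = 7dcd
  after D2: wrote 3B at 0x05 = ca0a59
  after D3: wrote 5B at 0x11 = c6e9ad34cd
query mem[0x17]=0x7d, mem[0x10]=0x85, mem[0x0e]=0x24, mem[0x15]=0xcd

MEM[0x17,0x10,0x0e,0x15] = 7d 85 24 cd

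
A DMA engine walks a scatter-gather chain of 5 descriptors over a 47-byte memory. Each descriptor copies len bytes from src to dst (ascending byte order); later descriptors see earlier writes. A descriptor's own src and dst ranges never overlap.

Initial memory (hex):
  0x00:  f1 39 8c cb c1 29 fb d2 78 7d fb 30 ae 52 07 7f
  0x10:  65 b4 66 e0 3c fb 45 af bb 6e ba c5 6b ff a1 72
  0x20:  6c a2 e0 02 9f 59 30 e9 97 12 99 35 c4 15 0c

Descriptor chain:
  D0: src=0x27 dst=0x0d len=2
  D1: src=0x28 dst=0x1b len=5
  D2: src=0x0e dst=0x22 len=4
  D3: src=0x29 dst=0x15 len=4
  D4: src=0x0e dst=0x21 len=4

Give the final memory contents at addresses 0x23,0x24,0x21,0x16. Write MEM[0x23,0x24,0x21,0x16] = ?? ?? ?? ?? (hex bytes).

  after D0: wrote 2B at 0x0d = e997
  after D1: wrote 5B at 0x1b = 97129935c4
  after D2: wrote 4B at 0x22 = 977f65b4
  after D3: wrote 4B at 0x15 = 129935c4
  after D4: wrote 4B at 0x21 = 977f65b4
query mem[0x23]=0x65, mem[0x24]=0xb4, mem[0x21]=0x97, mem[0x16]=0x99

MEM[0x23,0x24,0x21,0x16] = 65 b4 97 99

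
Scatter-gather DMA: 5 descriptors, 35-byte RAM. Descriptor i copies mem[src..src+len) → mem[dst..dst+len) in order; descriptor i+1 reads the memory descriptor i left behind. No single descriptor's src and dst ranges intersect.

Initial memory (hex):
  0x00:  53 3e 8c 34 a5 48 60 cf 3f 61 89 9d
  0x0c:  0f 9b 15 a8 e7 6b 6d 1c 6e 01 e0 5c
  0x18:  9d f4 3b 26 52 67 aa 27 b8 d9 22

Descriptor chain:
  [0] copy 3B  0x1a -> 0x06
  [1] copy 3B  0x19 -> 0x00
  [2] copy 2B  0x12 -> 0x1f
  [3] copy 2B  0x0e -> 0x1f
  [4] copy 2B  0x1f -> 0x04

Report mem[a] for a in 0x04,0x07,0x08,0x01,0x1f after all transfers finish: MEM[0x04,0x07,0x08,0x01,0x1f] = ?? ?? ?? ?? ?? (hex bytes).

D0: mem[0x06..0x08] <- [3b 26 52]
D1: mem[0x00..0x02] <- [f4 3b 26]
D2: mem[0x1f..0x20] <- [6d 1c]
D3: mem[0x1f..0x20] <- [15 a8]
D4: mem[0x04..0x05] <- [15 a8]
query mem[0x04]=0x15, mem[0x07]=0x26, mem[0x08]=0x52, mem[0x01]=0x3b, mem[0x1f]=0x15

MEM[0x04,0x07,0x08,0x01,0x1f] = 15 26 52 3b 15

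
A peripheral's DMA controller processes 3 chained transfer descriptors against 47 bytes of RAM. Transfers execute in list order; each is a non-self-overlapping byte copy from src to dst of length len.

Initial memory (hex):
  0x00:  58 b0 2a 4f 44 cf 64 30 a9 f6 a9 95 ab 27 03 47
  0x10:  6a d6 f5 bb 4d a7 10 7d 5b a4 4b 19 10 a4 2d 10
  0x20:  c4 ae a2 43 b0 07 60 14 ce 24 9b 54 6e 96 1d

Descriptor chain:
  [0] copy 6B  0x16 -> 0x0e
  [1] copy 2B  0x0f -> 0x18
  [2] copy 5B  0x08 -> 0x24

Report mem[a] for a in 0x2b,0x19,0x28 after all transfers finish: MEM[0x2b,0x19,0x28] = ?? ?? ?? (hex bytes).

MEM[0x2b,0x19,0x28] = 54 5b ab

[0] 0x16->0x0e len=6 : 10 7d 5b a4 4b 19
[1] 0x0f->0x18 len=2 : 7d 5b
[2] 0x08->0x24 len=5 : a9 f6 a9 95 ab
query mem[0x2b]=0x54, mem[0x19]=0x5b, mem[0x28]=0xab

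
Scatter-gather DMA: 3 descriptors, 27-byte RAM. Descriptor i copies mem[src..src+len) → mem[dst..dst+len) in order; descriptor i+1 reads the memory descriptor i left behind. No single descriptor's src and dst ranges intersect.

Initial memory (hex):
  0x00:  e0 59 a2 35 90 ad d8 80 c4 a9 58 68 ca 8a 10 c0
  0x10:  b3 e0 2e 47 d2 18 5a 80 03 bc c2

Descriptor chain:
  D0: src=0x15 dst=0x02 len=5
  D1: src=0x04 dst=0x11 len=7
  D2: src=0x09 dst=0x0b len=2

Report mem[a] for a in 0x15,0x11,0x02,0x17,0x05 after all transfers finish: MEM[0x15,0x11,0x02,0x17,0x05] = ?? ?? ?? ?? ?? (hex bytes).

D0: mem[0x02..0x06] <- [18 5a 80 03 bc]
D1: mem[0x11..0x17] <- [80 03 bc 80 c4 a9 58]
D2: mem[0x0b..0x0c] <- [a9 58]
query mem[0x15]=0xc4, mem[0x11]=0x80, mem[0x02]=0x18, mem[0x17]=0x58, mem[0x05]=0x03

MEM[0x15,0x11,0x02,0x17,0x05] = c4 80 18 58 03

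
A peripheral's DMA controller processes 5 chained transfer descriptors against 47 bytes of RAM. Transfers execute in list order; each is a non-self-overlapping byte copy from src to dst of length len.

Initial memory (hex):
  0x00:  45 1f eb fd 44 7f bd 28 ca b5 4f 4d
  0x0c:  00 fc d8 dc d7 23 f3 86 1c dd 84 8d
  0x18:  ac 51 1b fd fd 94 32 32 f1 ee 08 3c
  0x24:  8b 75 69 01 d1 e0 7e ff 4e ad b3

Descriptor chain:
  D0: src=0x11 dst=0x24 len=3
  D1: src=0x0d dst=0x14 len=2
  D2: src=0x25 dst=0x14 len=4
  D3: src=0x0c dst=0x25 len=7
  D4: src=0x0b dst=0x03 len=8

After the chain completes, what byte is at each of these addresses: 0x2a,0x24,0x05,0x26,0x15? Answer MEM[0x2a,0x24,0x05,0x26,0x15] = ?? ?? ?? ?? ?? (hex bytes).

MEM[0x2a,0x24,0x05,0x26,0x15] = 23 23 fc fc 86

  after D0: wrote 3B at 0x24 = 23f386
  after D1: wrote 2B at 0x14 = fcd8
  after D2: wrote 4B at 0x14 = f38601d1
  after D3: wrote 7B at 0x25 = 00fcd8dcd723f3
  after D4: wrote 8B at 0x03 = 4d00fcd8dcd723f3
query mem[0x2a]=0x23, mem[0x24]=0x23, mem[0x05]=0xfc, mem[0x26]=0xfc, mem[0x15]=0x86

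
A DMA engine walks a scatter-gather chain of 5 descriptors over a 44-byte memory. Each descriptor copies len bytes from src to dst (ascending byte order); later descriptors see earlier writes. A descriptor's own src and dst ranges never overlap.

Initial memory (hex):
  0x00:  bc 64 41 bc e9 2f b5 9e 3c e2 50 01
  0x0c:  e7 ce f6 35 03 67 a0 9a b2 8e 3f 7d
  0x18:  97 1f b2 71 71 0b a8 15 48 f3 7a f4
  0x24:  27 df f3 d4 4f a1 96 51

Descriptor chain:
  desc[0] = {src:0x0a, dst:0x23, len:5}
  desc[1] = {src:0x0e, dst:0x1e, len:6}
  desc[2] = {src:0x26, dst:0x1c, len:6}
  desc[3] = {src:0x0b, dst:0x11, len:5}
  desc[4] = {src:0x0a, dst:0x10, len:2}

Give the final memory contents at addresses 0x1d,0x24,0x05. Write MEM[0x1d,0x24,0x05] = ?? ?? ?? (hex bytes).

[0] 0x0a->0x23 len=5 : 50 01 e7 ce f6
[1] 0x0e->0x1e len=6 : f6 35 03 67 a0 9a
[2] 0x26->0x1c len=6 : ce f6 4f a1 96 51
[3] 0x0b->0x11 len=5 : 01 e7 ce f6 35
[4] 0x0a->0x10 len=2 : 50 01
query mem[0x1d]=0xf6, mem[0x24]=0x01, mem[0x05]=0x2f

MEM[0x1d,0x24,0x05] = f6 01 2f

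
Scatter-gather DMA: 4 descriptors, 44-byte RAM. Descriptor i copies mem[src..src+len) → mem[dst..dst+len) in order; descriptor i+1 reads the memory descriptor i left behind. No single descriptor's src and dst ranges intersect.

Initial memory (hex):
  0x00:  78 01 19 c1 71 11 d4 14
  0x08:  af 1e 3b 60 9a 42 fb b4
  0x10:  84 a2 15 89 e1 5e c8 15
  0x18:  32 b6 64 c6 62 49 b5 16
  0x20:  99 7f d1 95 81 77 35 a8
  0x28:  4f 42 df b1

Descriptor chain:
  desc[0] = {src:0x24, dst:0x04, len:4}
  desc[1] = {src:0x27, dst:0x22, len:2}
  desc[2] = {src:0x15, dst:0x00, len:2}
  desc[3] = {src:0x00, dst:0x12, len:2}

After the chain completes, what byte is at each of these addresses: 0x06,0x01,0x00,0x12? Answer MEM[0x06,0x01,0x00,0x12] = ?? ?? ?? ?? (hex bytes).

MEM[0x06,0x01,0x00,0x12] = 35 c8 5e 5e

[0] 0x24->0x04 len=4 : 81 77 35 a8
[1] 0x27->0x22 len=2 : a8 4f
[2] 0x15->0x00 len=2 : 5e c8
[3] 0x00->0x12 len=2 : 5e c8
query mem[0x06]=0x35, mem[0x01]=0xc8, mem[0x00]=0x5e, mem[0x12]=0x5e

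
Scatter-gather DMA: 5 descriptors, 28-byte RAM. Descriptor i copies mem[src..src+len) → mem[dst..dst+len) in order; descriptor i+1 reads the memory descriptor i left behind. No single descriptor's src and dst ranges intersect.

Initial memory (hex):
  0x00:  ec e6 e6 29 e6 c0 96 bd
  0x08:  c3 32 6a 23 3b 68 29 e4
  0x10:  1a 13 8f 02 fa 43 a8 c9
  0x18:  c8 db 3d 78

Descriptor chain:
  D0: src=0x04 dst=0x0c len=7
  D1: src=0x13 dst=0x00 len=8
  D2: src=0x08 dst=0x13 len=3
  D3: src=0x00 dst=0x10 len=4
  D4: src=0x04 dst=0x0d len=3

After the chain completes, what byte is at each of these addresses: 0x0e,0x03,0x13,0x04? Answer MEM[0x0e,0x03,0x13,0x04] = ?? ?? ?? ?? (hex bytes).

MEM[0x0e,0x03,0x13,0x04] = c8 a8 a8 c9

  after D0: wrote 7B at 0x0c = e6c096bdc3326a
  after D1: wrote 8B at 0x00 = 02fa43a8c9c8db3d
  after D2: wrote 3B at 0x13 = c3326a
  after D3: wrote 4B at 0x10 = 02fa43a8
  after D4: wrote 3B at 0x0d = c9c8db
query mem[0x0e]=0xc8, mem[0x03]=0xa8, mem[0x13]=0xa8, mem[0x04]=0xc9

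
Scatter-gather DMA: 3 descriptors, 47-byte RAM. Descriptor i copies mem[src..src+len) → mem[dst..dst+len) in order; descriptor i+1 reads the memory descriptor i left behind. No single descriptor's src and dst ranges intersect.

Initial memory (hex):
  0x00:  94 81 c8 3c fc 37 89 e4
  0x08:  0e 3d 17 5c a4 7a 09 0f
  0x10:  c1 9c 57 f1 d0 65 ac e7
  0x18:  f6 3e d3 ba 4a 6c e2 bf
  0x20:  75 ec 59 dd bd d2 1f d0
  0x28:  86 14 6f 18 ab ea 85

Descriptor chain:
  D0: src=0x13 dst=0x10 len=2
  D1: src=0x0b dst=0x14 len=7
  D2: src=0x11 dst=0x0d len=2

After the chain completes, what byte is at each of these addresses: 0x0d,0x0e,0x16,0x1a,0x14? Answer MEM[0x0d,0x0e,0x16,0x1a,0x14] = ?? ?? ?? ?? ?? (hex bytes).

MEM[0x0d,0x0e,0x16,0x1a,0x14] = d0 57 7a d0 5c

D0: mem[0x10..0x11] <- [f1 d0]
D1: mem[0x14..0x1a] <- [5c a4 7a 09 0f f1 d0]
D2: mem[0x0d..0x0e] <- [d0 57]
query mem[0x0d]=0xd0, mem[0x0e]=0x57, mem[0x16]=0x7a, mem[0x1a]=0xd0, mem[0x14]=0x5c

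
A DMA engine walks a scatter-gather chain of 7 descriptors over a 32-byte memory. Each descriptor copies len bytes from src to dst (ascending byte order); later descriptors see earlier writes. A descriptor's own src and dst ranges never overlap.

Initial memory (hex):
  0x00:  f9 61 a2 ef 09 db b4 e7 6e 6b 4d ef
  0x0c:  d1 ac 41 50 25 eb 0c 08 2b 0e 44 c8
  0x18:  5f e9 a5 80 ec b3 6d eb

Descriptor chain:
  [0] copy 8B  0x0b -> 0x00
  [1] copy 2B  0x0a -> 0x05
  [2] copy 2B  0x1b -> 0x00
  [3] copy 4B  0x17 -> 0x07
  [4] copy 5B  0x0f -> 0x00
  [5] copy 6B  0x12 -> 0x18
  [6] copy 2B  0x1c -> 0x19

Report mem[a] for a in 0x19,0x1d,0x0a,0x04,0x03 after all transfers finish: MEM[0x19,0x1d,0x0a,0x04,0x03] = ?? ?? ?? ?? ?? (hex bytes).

MEM[0x19,0x1d,0x0a,0x04,0x03] = 44 c8 a5 08 0c

  after D0: wrote 8B at 0x00 = efd1ac415025eb0c
  after D1: wrote 2B at 0x05 = 4def
  after D2: wrote 2B at 0x00 = 80ec
  after D3: wrote 4B at 0x07 = c85fe9a5
  after D4: wrote 5B at 0x00 = 5025eb0c08
  after D5: wrote 6B at 0x18 = 0c082b0e44c8
  after D6: wrote 2B at 0x19 = 44c8
query mem[0x19]=0x44, mem[0x1d]=0xc8, mem[0x0a]=0xa5, mem[0x04]=0x08, mem[0x03]=0x0c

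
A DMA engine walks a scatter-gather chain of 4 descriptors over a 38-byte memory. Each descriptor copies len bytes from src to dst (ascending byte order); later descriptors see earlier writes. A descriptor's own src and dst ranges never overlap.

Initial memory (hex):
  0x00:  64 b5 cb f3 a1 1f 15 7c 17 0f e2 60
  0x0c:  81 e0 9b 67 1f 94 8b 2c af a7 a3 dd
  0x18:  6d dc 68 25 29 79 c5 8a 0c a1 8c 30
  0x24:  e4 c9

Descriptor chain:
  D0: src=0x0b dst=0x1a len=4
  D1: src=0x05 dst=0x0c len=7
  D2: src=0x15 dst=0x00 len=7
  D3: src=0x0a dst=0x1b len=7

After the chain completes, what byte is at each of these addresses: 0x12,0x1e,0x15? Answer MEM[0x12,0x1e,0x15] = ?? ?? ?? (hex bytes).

MEM[0x12,0x1e,0x15] = 60 15 a7

D0: mem[0x1a..0x1d] <- [60 81 e0 9b]
D1: mem[0x0c..0x12] <- [1f 15 7c 17 0f e2 60]
D2: mem[0x00..0x06] <- [a7 a3 dd 6d dc 60 81]
D3: mem[0x1b..0x21] <- [e2 60 1f 15 7c 17 0f]
query mem[0x12]=0x60, mem[0x1e]=0x15, mem[0x15]=0xa7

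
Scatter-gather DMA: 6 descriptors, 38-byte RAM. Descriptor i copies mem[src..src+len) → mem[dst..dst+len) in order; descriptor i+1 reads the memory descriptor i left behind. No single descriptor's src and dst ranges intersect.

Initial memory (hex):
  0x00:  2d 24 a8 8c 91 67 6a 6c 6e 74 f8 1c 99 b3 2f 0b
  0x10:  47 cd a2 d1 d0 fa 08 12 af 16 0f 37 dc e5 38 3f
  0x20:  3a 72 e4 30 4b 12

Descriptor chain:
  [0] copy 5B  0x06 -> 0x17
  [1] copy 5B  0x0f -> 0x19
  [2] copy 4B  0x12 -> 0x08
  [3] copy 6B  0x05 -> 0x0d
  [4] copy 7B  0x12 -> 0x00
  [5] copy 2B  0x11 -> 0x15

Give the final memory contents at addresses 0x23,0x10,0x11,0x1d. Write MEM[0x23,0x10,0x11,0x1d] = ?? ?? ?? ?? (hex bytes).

MEM[0x23,0x10,0x11,0x1d] = 30 a2 d1 d1

D0: mem[0x17..0x1b] <- [6a 6c 6e 74 f8]
D1: mem[0x19..0x1d] <- [0b 47 cd a2 d1]
D2: mem[0x08..0x0b] <- [a2 d1 d0 fa]
D3: mem[0x0d..0x12] <- [67 6a 6c a2 d1 d0]
D4: mem[0x00..0x06] <- [d0 d1 d0 fa 08 6a 6c]
D5: mem[0x15..0x16] <- [d1 d0]
query mem[0x23]=0x30, mem[0x10]=0xa2, mem[0x11]=0xd1, mem[0x1d]=0xd1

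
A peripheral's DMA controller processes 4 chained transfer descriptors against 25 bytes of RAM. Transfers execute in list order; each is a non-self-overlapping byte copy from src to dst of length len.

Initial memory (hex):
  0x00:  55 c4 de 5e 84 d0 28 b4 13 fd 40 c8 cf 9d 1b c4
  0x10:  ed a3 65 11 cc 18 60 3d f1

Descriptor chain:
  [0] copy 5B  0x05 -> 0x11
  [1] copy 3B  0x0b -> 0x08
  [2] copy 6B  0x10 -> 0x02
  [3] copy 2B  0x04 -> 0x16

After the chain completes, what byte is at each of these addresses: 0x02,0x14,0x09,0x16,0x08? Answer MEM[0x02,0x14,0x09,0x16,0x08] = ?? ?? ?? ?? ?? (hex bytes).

MEM[0x02,0x14,0x09,0x16,0x08] = ed 13 cf 28 c8

[0] 0x05->0x11 len=5 : d0 28 b4 13 fd
[1] 0x0b->0x08 len=3 : c8 cf 9d
[2] 0x10->0x02 len=6 : ed d0 28 b4 13 fd
[3] 0x04->0x16 len=2 : 28 b4
query mem[0x02]=0xed, mem[0x14]=0x13, mem[0x09]=0xcf, mem[0x16]=0x28, mem[0x08]=0xc8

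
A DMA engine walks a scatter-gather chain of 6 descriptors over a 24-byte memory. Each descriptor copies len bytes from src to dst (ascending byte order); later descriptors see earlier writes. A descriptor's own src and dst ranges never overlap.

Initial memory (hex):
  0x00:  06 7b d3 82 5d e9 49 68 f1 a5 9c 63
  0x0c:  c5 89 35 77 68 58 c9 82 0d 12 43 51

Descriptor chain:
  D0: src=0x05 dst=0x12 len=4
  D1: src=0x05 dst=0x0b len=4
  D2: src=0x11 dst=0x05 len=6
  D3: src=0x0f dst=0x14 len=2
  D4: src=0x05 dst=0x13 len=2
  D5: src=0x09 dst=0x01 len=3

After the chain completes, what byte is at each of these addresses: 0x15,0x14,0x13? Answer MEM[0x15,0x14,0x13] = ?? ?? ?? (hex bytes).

  after D0: wrote 4B at 0x12 = e94968f1
  after D1: wrote 4B at 0x0b = e94968f1
  after D2: wrote 6B at 0x05 = 58e94968f143
  after D3: wrote 2B at 0x14 = 7768
  after D4: wrote 2B at 0x13 = 58e9
  after D5: wrote 3B at 0x01 = f143e9
query mem[0x15]=0x68, mem[0x14]=0xe9, mem[0x13]=0x58

MEM[0x15,0x14,0x13] = 68 e9 58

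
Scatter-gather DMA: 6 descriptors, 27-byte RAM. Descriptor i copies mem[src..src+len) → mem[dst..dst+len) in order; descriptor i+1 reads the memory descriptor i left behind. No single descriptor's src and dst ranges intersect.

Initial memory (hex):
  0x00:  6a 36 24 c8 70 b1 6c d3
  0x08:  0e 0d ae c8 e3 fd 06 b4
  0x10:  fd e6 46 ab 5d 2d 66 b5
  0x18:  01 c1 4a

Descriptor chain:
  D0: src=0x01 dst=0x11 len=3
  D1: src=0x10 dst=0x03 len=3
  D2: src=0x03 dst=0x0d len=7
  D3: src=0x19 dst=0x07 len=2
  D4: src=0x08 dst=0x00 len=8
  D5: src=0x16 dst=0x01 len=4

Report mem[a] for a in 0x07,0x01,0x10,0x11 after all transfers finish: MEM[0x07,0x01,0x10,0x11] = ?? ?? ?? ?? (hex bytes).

MEM[0x07,0x01,0x10,0x11] = 24 66 6c d3

  after D0: wrote 3B at 0x11 = 3624c8
  after D1: wrote 3B at 0x03 = fd3624
  after D2: wrote 7B at 0x0d = fd36246cd30e0d
  after D3: wrote 2B at 0x07 = c14a
  after D4: wrote 8B at 0x00 = 4a0daec8e3fd3624
  after D5: wrote 4B at 0x01 = 66b501c1
query mem[0x07]=0x24, mem[0x01]=0x66, mem[0x10]=0x6c, mem[0x11]=0xd3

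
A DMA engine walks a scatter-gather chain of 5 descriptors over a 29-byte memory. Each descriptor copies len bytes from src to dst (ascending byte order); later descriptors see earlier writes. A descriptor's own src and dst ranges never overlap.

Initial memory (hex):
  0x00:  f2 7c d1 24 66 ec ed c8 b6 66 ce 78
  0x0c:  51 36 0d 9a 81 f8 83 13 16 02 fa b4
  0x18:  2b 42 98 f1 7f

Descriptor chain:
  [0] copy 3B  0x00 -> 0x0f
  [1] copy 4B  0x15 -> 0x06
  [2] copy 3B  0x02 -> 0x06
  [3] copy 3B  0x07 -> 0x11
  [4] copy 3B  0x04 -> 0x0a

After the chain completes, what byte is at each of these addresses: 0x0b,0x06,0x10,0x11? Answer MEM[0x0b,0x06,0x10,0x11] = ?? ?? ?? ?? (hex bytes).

#0 dst[0x0f+3] := {0xf2,0x7c,0xd1}
#1 dst[0x06+4] := {0x02,0xfa,0xb4,0x2b}
#2 dst[0x06+3] := {0xd1,0x24,0x66}
#3 dst[0x11+3] := {0x24,0x66,0x2b}
#4 dst[0x0a+3] := {0x66,0xec,0xd1}
query mem[0x0b]=0xec, mem[0x06]=0xd1, mem[0x10]=0x7c, mem[0x11]=0x24

MEM[0x0b,0x06,0x10,0x11] = ec d1 7c 24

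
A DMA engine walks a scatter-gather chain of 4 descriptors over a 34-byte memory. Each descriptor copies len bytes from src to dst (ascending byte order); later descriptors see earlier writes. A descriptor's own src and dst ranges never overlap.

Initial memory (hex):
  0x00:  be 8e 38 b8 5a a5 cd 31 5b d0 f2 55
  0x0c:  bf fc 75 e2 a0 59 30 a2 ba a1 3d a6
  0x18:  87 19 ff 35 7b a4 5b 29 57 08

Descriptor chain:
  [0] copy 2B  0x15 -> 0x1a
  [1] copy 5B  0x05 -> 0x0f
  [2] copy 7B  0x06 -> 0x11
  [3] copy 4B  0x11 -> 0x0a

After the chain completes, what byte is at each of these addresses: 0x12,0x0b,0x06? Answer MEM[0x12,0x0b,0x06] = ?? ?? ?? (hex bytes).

D0: mem[0x1a..0x1b] <- [a1 3d]
D1: mem[0x0f..0x13] <- [a5 cd 31 5b d0]
D2: mem[0x11..0x17] <- [cd 31 5b d0 f2 55 bf]
D3: mem[0x0a..0x0d] <- [cd 31 5b d0]
query mem[0x12]=0x31, mem[0x0b]=0x31, mem[0x06]=0xcd

MEM[0x12,0x0b,0x06] = 31 31 cd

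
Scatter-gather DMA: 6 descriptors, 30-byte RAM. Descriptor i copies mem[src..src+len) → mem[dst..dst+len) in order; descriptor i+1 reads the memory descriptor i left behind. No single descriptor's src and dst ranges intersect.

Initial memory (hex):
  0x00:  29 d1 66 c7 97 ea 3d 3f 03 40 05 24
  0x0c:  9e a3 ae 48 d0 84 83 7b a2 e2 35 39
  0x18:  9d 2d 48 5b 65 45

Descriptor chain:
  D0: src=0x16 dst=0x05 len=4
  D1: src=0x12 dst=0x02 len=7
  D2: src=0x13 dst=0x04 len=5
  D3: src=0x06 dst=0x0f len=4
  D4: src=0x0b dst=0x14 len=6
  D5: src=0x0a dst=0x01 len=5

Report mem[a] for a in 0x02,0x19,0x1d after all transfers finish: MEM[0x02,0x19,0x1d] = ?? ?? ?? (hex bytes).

  after D0: wrote 4B at 0x05 = 35399d2d
  after D1: wrote 7B at 0x02 = 837ba2e235399d
  after D2: wrote 5B at 0x04 = 7ba2e23539
  after D3: wrote 4B at 0x0f = e2353940
  after D4: wrote 6B at 0x14 = 249ea3aee235
  after D5: wrote 5B at 0x01 = 05249ea3ae
query mem[0x02]=0x24, mem[0x19]=0x35, mem[0x1d]=0x45

MEM[0x02,0x19,0x1d] = 24 35 45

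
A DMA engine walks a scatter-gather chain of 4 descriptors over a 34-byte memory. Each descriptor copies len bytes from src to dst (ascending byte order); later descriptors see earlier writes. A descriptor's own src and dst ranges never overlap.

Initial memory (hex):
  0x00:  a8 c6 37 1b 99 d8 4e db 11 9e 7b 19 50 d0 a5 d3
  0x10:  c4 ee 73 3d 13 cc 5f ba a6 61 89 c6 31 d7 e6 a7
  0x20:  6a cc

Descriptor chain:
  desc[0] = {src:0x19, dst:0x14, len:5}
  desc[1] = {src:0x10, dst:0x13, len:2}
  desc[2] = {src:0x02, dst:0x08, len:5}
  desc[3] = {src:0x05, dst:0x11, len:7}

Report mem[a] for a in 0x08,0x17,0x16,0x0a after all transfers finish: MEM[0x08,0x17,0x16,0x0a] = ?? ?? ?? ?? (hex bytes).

  after D0: wrote 5B at 0x14 = 6189c631d7
  after D1: wrote 2B at 0x13 = c4ee
  after D2: wrote 5B at 0x08 = 371b99d84e
  after D3: wrote 7B at 0x11 = d84edb371b99d8
query mem[0x08]=0x37, mem[0x17]=0xd8, mem[0x16]=0x99, mem[0x0a]=0x99

MEM[0x08,0x17,0x16,0x0a] = 37 d8 99 99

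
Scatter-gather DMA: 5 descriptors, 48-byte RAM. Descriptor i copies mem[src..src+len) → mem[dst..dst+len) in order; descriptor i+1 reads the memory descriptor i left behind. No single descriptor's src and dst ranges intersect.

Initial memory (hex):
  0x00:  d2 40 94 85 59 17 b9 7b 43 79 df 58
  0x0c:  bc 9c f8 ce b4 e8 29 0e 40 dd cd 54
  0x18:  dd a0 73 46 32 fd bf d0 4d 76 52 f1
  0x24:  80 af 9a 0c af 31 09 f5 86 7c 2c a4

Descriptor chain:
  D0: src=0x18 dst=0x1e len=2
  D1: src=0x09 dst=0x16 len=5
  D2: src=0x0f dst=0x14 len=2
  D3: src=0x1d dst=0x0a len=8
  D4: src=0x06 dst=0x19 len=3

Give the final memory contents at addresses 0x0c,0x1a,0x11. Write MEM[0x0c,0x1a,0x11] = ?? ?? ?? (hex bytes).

MEM[0x0c,0x1a,0x11] = a0 7b 80

D0: mem[0x1e..0x1f] <- [dd a0]
D1: mem[0x16..0x1a] <- [79 df 58 bc 9c]
D2: mem[0x14..0x15] <- [ce b4]
D3: mem[0x0a..0x11] <- [fd dd a0 4d 76 52 f1 80]
D4: mem[0x19..0x1b] <- [b9 7b 43]
query mem[0x0c]=0xa0, mem[0x1a]=0x7b, mem[0x11]=0x80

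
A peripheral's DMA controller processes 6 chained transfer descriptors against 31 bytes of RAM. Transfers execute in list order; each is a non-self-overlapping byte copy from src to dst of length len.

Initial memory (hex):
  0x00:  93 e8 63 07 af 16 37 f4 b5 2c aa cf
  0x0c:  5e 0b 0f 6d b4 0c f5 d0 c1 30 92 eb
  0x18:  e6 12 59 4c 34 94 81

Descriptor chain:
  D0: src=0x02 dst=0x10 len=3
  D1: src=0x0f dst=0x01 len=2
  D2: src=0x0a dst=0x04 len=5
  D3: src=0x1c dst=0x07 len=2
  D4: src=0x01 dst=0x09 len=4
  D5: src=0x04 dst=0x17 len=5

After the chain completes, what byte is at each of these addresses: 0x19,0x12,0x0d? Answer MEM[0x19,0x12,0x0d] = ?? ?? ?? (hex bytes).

[0] 0x02->0x10 len=3 : 63 07 af
[1] 0x0f->0x01 len=2 : 6d 63
[2] 0x0a->0x04 len=5 : aa cf 5e 0b 0f
[3] 0x1c->0x07 len=2 : 34 94
[4] 0x01->0x09 len=4 : 6d 63 07 aa
[5] 0x04->0x17 len=5 : aa cf 5e 34 94
query mem[0x19]=0x5e, mem[0x12]=0xaf, mem[0x0d]=0x0b

MEM[0x19,0x12,0x0d] = 5e af 0b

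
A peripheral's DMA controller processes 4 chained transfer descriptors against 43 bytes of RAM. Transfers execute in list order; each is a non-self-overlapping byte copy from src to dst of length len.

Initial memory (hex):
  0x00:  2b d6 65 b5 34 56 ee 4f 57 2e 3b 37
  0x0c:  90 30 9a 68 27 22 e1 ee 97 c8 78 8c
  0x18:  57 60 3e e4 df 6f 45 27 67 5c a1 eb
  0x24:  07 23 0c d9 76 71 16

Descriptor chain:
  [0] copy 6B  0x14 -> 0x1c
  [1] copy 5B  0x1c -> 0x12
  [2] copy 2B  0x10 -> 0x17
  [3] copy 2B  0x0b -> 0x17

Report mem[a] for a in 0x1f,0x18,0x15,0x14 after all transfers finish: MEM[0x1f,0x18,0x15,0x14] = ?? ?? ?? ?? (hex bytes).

MEM[0x1f,0x18,0x15,0x14] = 8c 90 8c 78

  after D0: wrote 6B at 0x1c = 97c8788c5760
  after D1: wrote 5B at 0x12 = 97c8788c57
  after D2: wrote 2B at 0x17 = 2722
  after D3: wrote 2B at 0x17 = 3790
query mem[0x1f]=0x8c, mem[0x18]=0x90, mem[0x15]=0x8c, mem[0x14]=0x78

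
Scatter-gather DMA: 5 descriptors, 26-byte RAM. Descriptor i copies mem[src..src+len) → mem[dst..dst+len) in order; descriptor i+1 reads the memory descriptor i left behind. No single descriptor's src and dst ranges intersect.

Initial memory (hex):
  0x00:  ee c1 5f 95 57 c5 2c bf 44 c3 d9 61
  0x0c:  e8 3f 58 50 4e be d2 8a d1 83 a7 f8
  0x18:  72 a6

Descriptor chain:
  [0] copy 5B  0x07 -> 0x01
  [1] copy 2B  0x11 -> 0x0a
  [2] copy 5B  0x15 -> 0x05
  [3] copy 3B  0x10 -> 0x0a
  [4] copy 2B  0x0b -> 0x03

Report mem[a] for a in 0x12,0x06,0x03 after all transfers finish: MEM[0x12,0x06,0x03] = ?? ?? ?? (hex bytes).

MEM[0x12,0x06,0x03] = d2 a7 be

D0: mem[0x01..0x05] <- [bf 44 c3 d9 61]
D1: mem[0x0a..0x0b] <- [be d2]
D2: mem[0x05..0x09] <- [83 a7 f8 72 a6]
D3: mem[0x0a..0x0c] <- [4e be d2]
D4: mem[0x03..0x04] <- [be d2]
query mem[0x12]=0xd2, mem[0x06]=0xa7, mem[0x03]=0xbe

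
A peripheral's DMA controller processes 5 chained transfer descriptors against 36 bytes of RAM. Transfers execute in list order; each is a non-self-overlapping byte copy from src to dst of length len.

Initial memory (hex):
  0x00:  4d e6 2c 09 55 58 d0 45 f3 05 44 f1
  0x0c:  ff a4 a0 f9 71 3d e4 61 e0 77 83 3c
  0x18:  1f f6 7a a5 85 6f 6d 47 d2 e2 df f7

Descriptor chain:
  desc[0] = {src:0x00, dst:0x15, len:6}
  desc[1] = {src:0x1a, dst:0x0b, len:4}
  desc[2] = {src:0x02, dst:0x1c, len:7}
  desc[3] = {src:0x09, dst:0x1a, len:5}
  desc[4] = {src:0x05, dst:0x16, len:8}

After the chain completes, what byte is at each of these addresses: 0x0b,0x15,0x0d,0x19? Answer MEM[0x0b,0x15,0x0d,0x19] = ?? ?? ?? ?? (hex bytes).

#0 dst[0x15+6] := {0x4d,0xe6,0x2c,0x09,0x55,0x58}
#1 dst[0x0b+4] := {0x58,0xa5,0x85,0x6f}
#2 dst[0x1c+7] := {0x2c,0x09,0x55,0x58,0xd0,0x45,0xf3}
#3 dst[0x1a+5] := {0x05,0x44,0x58,0xa5,0x85}
#4 dst[0x16+8] := {0x58,0xd0,0x45,0xf3,0x05,0x44,0x58,0xa5}
query mem[0x0b]=0x58, mem[0x15]=0x4d, mem[0x0d]=0x85, mem[0x19]=0xf3

MEM[0x0b,0x15,0x0d,0x19] = 58 4d 85 f3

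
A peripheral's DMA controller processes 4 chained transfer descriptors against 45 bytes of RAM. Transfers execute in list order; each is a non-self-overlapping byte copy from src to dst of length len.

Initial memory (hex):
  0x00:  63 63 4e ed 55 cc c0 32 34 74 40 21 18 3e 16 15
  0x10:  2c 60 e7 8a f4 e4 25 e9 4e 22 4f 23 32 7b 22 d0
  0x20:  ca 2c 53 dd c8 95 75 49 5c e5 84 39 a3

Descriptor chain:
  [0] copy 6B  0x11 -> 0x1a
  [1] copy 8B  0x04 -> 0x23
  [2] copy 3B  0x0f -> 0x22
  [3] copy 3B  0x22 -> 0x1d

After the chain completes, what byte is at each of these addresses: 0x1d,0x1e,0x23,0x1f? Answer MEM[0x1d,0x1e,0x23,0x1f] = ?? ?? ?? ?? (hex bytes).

MEM[0x1d,0x1e,0x23,0x1f] = 15 2c 2c 60

[0] 0x11->0x1a len=6 : 60 e7 8a f4 e4 25
[1] 0x04->0x23 len=8 : 55 cc c0 32 34 74 40 21
[2] 0x0f->0x22 len=3 : 15 2c 60
[3] 0x22->0x1d len=3 : 15 2c 60
query mem[0x1d]=0x15, mem[0x1e]=0x2c, mem[0x23]=0x2c, mem[0x1f]=0x60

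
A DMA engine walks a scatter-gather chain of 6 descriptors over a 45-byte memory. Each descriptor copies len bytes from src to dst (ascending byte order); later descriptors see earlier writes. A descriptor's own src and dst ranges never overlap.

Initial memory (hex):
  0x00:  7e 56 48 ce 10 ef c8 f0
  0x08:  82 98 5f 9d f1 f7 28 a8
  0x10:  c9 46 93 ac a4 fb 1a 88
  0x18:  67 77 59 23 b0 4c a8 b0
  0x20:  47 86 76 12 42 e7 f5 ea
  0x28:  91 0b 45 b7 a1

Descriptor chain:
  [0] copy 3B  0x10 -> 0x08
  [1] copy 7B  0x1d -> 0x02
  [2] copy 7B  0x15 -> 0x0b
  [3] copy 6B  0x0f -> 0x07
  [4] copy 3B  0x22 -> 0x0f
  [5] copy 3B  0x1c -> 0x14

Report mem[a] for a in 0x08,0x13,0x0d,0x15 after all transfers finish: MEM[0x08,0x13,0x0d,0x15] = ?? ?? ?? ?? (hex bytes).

[0] 0x10->0x08 len=3 : c9 46 93
[1] 0x1d->0x02 len=7 : 4c a8 b0 47 86 76 12
[2] 0x15->0x0b len=7 : fb 1a 88 67 77 59 23
[3] 0x0f->0x07 len=6 : 77 59 23 93 ac a4
[4] 0x22->0x0f len=3 : 76 12 42
[5] 0x1c->0x14 len=3 : b0 4c a8
query mem[0x08]=0x59, mem[0x13]=0xac, mem[0x0d]=0x88, mem[0x15]=0x4c

MEM[0x08,0x13,0x0d,0x15] = 59 ac 88 4c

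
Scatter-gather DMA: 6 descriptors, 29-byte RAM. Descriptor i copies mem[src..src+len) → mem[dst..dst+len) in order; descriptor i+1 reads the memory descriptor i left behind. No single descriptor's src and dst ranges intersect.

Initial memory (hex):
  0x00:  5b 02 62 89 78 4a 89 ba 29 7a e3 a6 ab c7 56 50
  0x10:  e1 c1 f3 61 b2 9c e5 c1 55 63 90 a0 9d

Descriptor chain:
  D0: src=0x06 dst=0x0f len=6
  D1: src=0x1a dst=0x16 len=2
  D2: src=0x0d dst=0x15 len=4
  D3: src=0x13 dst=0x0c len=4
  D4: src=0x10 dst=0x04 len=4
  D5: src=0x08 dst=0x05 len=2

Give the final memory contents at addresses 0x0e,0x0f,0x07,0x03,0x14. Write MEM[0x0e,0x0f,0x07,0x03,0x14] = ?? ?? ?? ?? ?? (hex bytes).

MEM[0x0e,0x0f,0x07,0x03,0x14] = c7 56 e3 89 a6

#0 dst[0x0f+6] := {0x89,0xba,0x29,0x7a,0xe3,0xa6}
#1 dst[0x16+2] := {0x90,0xa0}
#2 dst[0x15+4] := {0xc7,0x56,0x89,0xba}
#3 dst[0x0c+4] := {0xe3,0xa6,0xc7,0x56}
#4 dst[0x04+4] := {0xba,0x29,0x7a,0xe3}
#5 dst[0x05+2] := {0x29,0x7a}
query mem[0x0e]=0xc7, mem[0x0f]=0x56, mem[0x07]=0xe3, mem[0x03]=0x89, mem[0x14]=0xa6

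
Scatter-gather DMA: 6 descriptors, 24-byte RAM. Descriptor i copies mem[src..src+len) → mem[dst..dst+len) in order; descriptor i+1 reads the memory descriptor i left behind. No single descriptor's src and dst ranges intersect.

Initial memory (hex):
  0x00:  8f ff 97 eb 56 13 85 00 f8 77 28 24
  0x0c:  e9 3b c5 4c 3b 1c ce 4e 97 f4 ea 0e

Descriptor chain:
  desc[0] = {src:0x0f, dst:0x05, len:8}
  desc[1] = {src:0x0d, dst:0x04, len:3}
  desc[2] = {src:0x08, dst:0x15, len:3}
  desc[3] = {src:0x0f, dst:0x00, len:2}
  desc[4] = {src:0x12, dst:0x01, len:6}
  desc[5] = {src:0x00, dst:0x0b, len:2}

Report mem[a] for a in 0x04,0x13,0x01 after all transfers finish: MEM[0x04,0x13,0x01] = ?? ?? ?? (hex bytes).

#0 dst[0x05+8] := {0x4c,0x3b,0x1c,0xce,0x4e,0x97,0xf4,0xea}
#1 dst[0x04+3] := {0x3b,0xc5,0x4c}
#2 dst[0x15+3] := {0xce,0x4e,0x97}
#3 dst[0x00+2] := {0x4c,0x3b}
#4 dst[0x01+6] := {0xce,0x4e,0x97,0xce,0x4e,0x97}
#5 dst[0x0b+2] := {0x4c,0xce}
query mem[0x04]=0xce, mem[0x13]=0x4e, mem[0x01]=0xce

MEM[0x04,0x13,0x01] = ce 4e ce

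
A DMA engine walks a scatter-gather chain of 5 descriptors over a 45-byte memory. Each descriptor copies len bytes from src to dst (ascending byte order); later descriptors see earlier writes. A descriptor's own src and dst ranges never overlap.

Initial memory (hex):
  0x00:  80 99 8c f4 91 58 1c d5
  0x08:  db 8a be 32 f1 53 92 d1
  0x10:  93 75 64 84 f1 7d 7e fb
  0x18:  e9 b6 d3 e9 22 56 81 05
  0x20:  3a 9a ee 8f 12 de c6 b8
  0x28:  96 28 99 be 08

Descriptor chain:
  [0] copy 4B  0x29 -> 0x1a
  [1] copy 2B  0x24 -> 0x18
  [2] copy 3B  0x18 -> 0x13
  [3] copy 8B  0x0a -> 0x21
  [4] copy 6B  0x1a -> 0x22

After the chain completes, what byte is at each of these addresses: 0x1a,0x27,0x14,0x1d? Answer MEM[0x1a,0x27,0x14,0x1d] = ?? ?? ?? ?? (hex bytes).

MEM[0x1a,0x27,0x14,0x1d] = 28 05 de 08

D0: mem[0x1a..0x1d] <- [28 99 be 08]
D1: mem[0x18..0x19] <- [12 de]
D2: mem[0x13..0x15] <- [12 de 28]
D3: mem[0x21..0x28] <- [be 32 f1 53 92 d1 93 75]
D4: mem[0x22..0x27] <- [28 99 be 08 81 05]
query mem[0x1a]=0x28, mem[0x27]=0x05, mem[0x14]=0xde, mem[0x1d]=0x08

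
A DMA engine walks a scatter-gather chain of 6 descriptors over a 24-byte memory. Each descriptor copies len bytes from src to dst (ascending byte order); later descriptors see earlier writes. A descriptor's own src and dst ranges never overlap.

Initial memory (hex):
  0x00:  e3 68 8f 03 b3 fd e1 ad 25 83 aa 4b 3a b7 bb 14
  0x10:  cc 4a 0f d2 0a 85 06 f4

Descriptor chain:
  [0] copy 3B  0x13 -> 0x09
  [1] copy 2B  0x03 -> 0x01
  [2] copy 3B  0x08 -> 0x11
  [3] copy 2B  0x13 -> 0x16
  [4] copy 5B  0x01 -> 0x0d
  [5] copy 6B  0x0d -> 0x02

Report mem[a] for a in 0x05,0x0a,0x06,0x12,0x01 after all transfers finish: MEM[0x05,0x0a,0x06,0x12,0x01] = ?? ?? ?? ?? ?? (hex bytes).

#0 dst[0x09+3] := {0xd2,0x0a,0x85}
#1 dst[0x01+2] := {0x03,0xb3}
#2 dst[0x11+3] := {0x25,0xd2,0x0a}
#3 dst[0x16+2] := {0x0a,0x0a}
#4 dst[0x0d+5] := {0x03,0xb3,0x03,0xb3,0xfd}
#5 dst[0x02+6] := {0x03,0xb3,0x03,0xb3,0xfd,0xd2}
query mem[0x05]=0xb3, mem[0x0a]=0x0a, mem[0x06]=0xfd, mem[0x12]=0xd2, mem[0x01]=0x03

MEM[0x05,0x0a,0x06,0x12,0x01] = b3 0a fd d2 03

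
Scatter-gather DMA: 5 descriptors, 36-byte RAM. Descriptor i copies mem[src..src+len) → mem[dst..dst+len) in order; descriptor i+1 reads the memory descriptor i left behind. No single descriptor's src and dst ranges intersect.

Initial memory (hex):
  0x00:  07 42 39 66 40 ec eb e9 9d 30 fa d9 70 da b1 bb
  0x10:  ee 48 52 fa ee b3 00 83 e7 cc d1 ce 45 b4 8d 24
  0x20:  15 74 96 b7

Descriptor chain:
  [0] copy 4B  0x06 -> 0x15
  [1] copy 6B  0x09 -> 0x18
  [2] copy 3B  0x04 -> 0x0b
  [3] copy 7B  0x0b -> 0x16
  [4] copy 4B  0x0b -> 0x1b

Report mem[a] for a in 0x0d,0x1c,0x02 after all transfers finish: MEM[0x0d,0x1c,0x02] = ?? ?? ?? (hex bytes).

D0: mem[0x15..0x18] <- [eb e9 9d 30]
D1: mem[0x18..0x1d] <- [30 fa d9 70 da b1]
D2: mem[0x0b..0x0d] <- [40 ec eb]
D3: mem[0x16..0x1c] <- [40 ec eb b1 bb ee 48]
D4: mem[0x1b..0x1e] <- [40 ec eb b1]
query mem[0x0d]=0xeb, mem[0x1c]=0xec, mem[0x02]=0x39

MEM[0x0d,0x1c,0x02] = eb ec 39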